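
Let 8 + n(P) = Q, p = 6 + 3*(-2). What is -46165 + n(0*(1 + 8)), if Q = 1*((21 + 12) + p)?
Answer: -46140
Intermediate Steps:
p = 0 (p = 6 - 6 = 0)
Q = 33 (Q = 1*((21 + 12) + 0) = 1*(33 + 0) = 1*33 = 33)
n(P) = 25 (n(P) = -8 + 33 = 25)
-46165 + n(0*(1 + 8)) = -46165 + 25 = -46140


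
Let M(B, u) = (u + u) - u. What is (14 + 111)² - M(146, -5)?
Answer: 15630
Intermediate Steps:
M(B, u) = u (M(B, u) = 2*u - u = u)
(14 + 111)² - M(146, -5) = (14 + 111)² - 1*(-5) = 125² + 5 = 15625 + 5 = 15630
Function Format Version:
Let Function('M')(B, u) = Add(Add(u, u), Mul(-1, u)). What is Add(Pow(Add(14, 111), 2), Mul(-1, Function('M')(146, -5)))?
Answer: 15630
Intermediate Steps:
Function('M')(B, u) = u (Function('M')(B, u) = Add(Mul(2, u), Mul(-1, u)) = u)
Add(Pow(Add(14, 111), 2), Mul(-1, Function('M')(146, -5))) = Add(Pow(Add(14, 111), 2), Mul(-1, -5)) = Add(Pow(125, 2), 5) = Add(15625, 5) = 15630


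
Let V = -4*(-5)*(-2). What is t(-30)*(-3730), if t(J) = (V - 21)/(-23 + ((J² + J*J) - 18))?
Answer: 227530/1759 ≈ 129.35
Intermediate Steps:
V = -40 (V = 20*(-2) = -40)
t(J) = -61/(-41 + 2*J²) (t(J) = (-40 - 21)/(-23 + ((J² + J*J) - 18)) = -61/(-23 + ((J² + J²) - 18)) = -61/(-23 + (2*J² - 18)) = -61/(-23 + (-18 + 2*J²)) = -61/(-41 + 2*J²))
t(-30)*(-3730) = -61/(-41 + 2*(-30)²)*(-3730) = -61/(-41 + 2*900)*(-3730) = -61/(-41 + 1800)*(-3730) = -61/1759*(-3730) = 227530/1759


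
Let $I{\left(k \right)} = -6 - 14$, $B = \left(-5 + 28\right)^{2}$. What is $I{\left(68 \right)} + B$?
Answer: $509$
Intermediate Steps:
$B = 529$ ($B = 23^{2} = 529$)
$I{\left(k \right)} = -20$
$I{\left(68 \right)} + B = -20 + 529 = 509$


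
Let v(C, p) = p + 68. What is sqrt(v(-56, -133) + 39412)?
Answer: 7*sqrt(803) ≈ 198.36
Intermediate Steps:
v(C, p) = 68 + p
sqrt(v(-56, -133) + 39412) = sqrt((68 - 133) + 39412) = sqrt(-65 + 39412) = sqrt(39347) = 7*sqrt(803)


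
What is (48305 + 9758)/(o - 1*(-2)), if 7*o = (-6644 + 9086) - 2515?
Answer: -406441/59 ≈ -6888.8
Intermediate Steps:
o = -73/7 (o = ((-6644 + 9086) - 2515)/7 = (2442 - 2515)/7 = (⅐)*(-73) = -73/7 ≈ -10.429)
(48305 + 9758)/(o - 1*(-2)) = (48305 + 9758)/(-73/7 - 1*(-2)) = 58063/(-73/7 + 2) = 58063/(-59/7) = 58063*(-7/59) = -406441/59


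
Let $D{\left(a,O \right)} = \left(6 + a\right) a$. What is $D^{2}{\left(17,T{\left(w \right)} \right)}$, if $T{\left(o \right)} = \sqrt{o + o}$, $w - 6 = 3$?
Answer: $152881$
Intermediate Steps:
$w = 9$ ($w = 6 + 3 = 9$)
$T{\left(o \right)} = \sqrt{2} \sqrt{o}$ ($T{\left(o \right)} = \sqrt{2 o} = \sqrt{2} \sqrt{o}$)
$D{\left(a,O \right)} = a \left(6 + a\right)$
$D^{2}{\left(17,T{\left(w \right)} \right)} = \left(17 \left(6 + 17\right)\right)^{2} = \left(17 \cdot 23\right)^{2} = 391^{2} = 152881$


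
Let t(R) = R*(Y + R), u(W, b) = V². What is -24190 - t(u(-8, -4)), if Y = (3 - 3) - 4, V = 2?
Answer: -24190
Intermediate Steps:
Y = -4 (Y = 0 - 4 = -4)
u(W, b) = 4 (u(W, b) = 2² = 4)
t(R) = R*(-4 + R)
-24190 - t(u(-8, -4)) = -24190 - 4*(-4 + 4) = -24190 - 4*0 = -24190 - 1*0 = -24190 + 0 = -24190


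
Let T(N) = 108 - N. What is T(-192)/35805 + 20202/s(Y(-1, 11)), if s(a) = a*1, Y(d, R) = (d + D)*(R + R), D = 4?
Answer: 730659/2387 ≈ 306.10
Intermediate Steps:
Y(d, R) = 2*R*(4 + d) (Y(d, R) = (d + 4)*(R + R) = (4 + d)*(2*R) = 2*R*(4 + d))
s(a) = a
T(-192)/35805 + 20202/s(Y(-1, 11)) = (108 - 1*(-192))/35805 + 20202/((2*11*(4 - 1))) = (108 + 192)*(1/35805) + 20202/((2*11*3)) = 300*(1/35805) + 20202/66 = 20/2387 + 20202*(1/66) = 20/2387 + 3367/11 = 730659/2387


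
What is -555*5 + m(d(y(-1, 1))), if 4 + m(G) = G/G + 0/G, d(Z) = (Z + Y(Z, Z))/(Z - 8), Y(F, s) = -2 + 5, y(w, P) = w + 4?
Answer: -2778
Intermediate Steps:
y(w, P) = 4 + w
Y(F, s) = 3
d(Z) = (3 + Z)/(-8 + Z) (d(Z) = (Z + 3)/(Z - 8) = (3 + Z)/(-8 + Z))
m(G) = -3 (m(G) = -4 + (G/G + 0/G) = -4 + (1 + 0) = -4 + 1 = -3)
-555*5 + m(d(y(-1, 1))) = -555*5 - 3 = -2775 - 3 = -2778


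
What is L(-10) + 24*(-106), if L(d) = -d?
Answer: -2534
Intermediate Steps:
L(-10) + 24*(-106) = -1*(-10) + 24*(-106) = 10 - 2544 = -2534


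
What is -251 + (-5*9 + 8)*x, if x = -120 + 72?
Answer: 1525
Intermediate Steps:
x = -48
-251 + (-5*9 + 8)*x = -251 + (-5*9 + 8)*(-48) = -251 + (-45 + 8)*(-48) = -251 - 37*(-48) = -251 + 1776 = 1525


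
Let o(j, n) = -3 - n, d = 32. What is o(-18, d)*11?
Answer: -385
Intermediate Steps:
o(-18, d)*11 = (-3 - 1*32)*11 = (-3 - 32)*11 = -35*11 = -385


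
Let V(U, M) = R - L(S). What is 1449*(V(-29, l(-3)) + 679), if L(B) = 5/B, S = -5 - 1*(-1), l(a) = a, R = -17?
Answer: 3844197/4 ≈ 9.6105e+5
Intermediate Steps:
S = -4 (S = -5 + 1 = -4)
V(U, M) = -63/4 (V(U, M) = -17 - 5/(-4) = -17 - 5*(-1)/4 = -17 - 1*(-5/4) = -17 + 5/4 = -63/4)
1449*(V(-29, l(-3)) + 679) = 1449*(-63/4 + 679) = 1449*(2653/4) = 3844197/4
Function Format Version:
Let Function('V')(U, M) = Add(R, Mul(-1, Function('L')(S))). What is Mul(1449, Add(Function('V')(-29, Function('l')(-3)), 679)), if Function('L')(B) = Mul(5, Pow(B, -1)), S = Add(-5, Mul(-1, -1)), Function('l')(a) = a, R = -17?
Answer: Rational(3844197, 4) ≈ 9.6105e+5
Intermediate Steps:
S = -4 (S = Add(-5, 1) = -4)
Function('V')(U, M) = Rational(-63, 4) (Function('V')(U, M) = Add(-17, Mul(-1, Mul(5, Pow(-4, -1)))) = Add(-17, Mul(-1, Mul(5, Rational(-1, 4)))) = Add(-17, Mul(-1, Rational(-5, 4))) = Add(-17, Rational(5, 4)) = Rational(-63, 4))
Mul(1449, Add(Function('V')(-29, Function('l')(-3)), 679)) = Mul(1449, Add(Rational(-63, 4), 679)) = Mul(1449, Rational(2653, 4)) = Rational(3844197, 4)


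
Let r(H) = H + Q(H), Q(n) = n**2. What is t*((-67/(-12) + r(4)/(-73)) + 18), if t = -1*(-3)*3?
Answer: 61257/292 ≈ 209.78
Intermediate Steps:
r(H) = H + H**2
t = 9 (t = 3*3 = 9)
t*((-67/(-12) + r(4)/(-73)) + 18) = 9*((-67/(-12) + (4*(1 + 4))/(-73)) + 18) = 9*((-67*(-1/12) + (4*5)*(-1/73)) + 18) = 9*((67/12 + 20*(-1/73)) + 18) = 9*((67/12 - 20/73) + 18) = 9*(4651/876 + 18) = 9*(20419/876) = 61257/292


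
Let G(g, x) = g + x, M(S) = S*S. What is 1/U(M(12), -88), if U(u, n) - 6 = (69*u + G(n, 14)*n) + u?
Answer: 1/16598 ≈ 6.0248e-5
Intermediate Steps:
M(S) = S²
U(u, n) = 6 + 70*u + n*(14 + n) (U(u, n) = 6 + ((69*u + (n + 14)*n) + u) = 6 + ((69*u + (14 + n)*n) + u) = 6 + ((69*u + n*(14 + n)) + u) = 6 + (70*u + n*(14 + n)) = 6 + 70*u + n*(14 + n))
1/U(M(12), -88) = 1/(6 + 70*12² - 88*(14 - 88)) = 1/(6 + 70*144 - 88*(-74)) = 1/(6 + 10080 + 6512) = 1/16598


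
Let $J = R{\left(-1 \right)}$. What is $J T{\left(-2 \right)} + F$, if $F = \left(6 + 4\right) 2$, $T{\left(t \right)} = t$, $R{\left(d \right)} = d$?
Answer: $22$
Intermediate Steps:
$J = -1$
$F = 20$ ($F = 10 \cdot 2 = 20$)
$J T{\left(-2 \right)} + F = \left(-1\right) \left(-2\right) + 20 = 2 + 20 = 22$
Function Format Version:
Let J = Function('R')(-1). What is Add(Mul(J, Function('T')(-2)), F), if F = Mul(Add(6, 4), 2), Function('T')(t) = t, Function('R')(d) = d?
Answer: 22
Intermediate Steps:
J = -1
F = 20 (F = Mul(10, 2) = 20)
Add(Mul(J, Function('T')(-2)), F) = Add(Mul(-1, -2), 20) = Add(2, 20) = 22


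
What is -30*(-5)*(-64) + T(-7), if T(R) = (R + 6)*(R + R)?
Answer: -9586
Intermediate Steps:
T(R) = 2*R*(6 + R) (T(R) = (6 + R)*(2*R) = 2*R*(6 + R))
-30*(-5)*(-64) + T(-7) = -30*(-5)*(-64) + 2*(-7)*(6 - 7) = 150*(-64) + 2*(-7)*(-1) = -9600 + 14 = -9586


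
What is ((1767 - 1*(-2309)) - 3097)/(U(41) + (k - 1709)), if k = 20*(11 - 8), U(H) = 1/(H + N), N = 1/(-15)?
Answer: -601106/1012471 ≈ -0.59370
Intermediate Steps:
N = -1/15 ≈ -0.066667
U(H) = 1/(-1/15 + H) (U(H) = 1/(H - 1/15) = 1/(-1/15 + H))
k = 60 (k = 20*3 = 60)
((1767 - 1*(-2309)) - 3097)/(U(41) + (k - 1709)) = ((1767 - 1*(-2309)) - 3097)/(15/(-1 + 15*41) + (60 - 1709)) = ((1767 + 2309) - 3097)/(15/(-1 + 615) - 1649) = (4076 - 3097)/(15/614 - 1649) = 979/(15*(1/614) - 1649) = 979/(15/614 - 1649) = 979/(-1012471/614) = 979*(-614/1012471) = -601106/1012471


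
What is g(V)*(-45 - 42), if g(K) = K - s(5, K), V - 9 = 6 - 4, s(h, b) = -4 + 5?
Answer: -870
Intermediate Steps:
s(h, b) = 1
V = 11 (V = 9 + (6 - 4) = 9 + 2 = 11)
g(K) = -1 + K (g(K) = K - 1*1 = K - 1 = -1 + K)
g(V)*(-45 - 42) = (-1 + 11)*(-45 - 42) = 10*(-87) = -870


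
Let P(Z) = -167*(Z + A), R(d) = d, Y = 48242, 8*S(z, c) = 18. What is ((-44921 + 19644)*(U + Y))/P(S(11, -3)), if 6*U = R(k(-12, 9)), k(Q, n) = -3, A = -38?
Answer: -4877601582/23881 ≈ -2.0425e+5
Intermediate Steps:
S(z, c) = 9/4 (S(z, c) = (⅛)*18 = 9/4)
P(Z) = 6346 - 167*Z (P(Z) = -167*(Z - 38) = -167*(-38 + Z) = 6346 - 167*Z)
U = -½ (U = (⅙)*(-3) = -½ ≈ -0.50000)
((-44921 + 19644)*(U + Y))/P(S(11, -3)) = ((-44921 + 19644)*(-½ + 48242))/(6346 - 167*9/4) = (-25277*96483/2)/(6346 - 1503/4) = -2438800791/(2*23881/4) = -2438800791/2*4/23881 = -4877601582/23881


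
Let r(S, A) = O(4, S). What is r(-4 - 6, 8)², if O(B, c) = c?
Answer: 100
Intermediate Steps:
r(S, A) = S
r(-4 - 6, 8)² = (-4 - 6)² = (-10)² = 100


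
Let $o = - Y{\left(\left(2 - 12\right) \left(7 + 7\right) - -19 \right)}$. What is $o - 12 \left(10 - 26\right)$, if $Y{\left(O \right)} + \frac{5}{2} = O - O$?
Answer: $\frac{389}{2} \approx 194.5$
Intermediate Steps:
$Y{\left(O \right)} = - \frac{5}{2}$ ($Y{\left(O \right)} = - \frac{5}{2} + \left(O - O\right) = - \frac{5}{2} + 0 = - \frac{5}{2}$)
$o = \frac{5}{2}$ ($o = \left(-1\right) \left(- \frac{5}{2}\right) = \frac{5}{2} \approx 2.5$)
$o - 12 \left(10 - 26\right) = \frac{5}{2} - 12 \left(10 - 26\right) = \frac{5}{2} - -192 = \frac{5}{2} + 192 = \frac{389}{2}$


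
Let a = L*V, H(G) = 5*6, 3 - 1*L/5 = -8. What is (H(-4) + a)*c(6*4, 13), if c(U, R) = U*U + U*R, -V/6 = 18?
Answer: -5248080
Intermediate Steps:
L = 55 (L = 15 - 5*(-8) = 15 + 40 = 55)
H(G) = 30
V = -108 (V = -6*18 = -108)
c(U, R) = U² + R*U
a = -5940 (a = 55*(-108) = -5940)
(H(-4) + a)*c(6*4, 13) = (30 - 5940)*((6*4)*(13 + 6*4)) = -141840*(13 + 24) = -141840*37 = -5910*888 = -5248080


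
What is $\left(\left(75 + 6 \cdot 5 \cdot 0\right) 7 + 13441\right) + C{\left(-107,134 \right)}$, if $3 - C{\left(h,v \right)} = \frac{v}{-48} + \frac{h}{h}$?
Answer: $\frac{335299}{24} \approx 13971.0$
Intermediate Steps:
$C{\left(h,v \right)} = 2 + \frac{v}{48}$ ($C{\left(h,v \right)} = 3 - \left(\frac{v}{-48} + \frac{h}{h}\right) = 3 - \left(v \left(- \frac{1}{48}\right) + 1\right) = 3 - \left(- \frac{v}{48} + 1\right) = 3 - \left(1 - \frac{v}{48}\right) = 3 + \left(-1 + \frac{v}{48}\right) = 2 + \frac{v}{48}$)
$\left(\left(75 + 6 \cdot 5 \cdot 0\right) 7 + 13441\right) + C{\left(-107,134 \right)} = \left(\left(75 + 6 \cdot 5 \cdot 0\right) 7 + 13441\right) + \left(2 + \frac{1}{48} \cdot 134\right) = \left(\left(75 + 30 \cdot 0\right) 7 + 13441\right) + \left(2 + \frac{67}{24}\right) = \left(\left(75 + 0\right) 7 + 13441\right) + \frac{115}{24} = \left(75 \cdot 7 + 13441\right) + \frac{115}{24} = \left(525 + 13441\right) + \frac{115}{24} = 13966 + \frac{115}{24} = \frac{335299}{24}$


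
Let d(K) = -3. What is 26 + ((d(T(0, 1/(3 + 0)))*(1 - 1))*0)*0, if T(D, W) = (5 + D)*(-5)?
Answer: 26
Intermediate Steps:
T(D, W) = -25 - 5*D
26 + ((d(T(0, 1/(3 + 0)))*(1 - 1))*0)*0 = 26 + (-3*(1 - 1)*0)*0 = 26 + (-3*0*0)*0 = 26 + (0*0)*0 = 26 + 0*0 = 26 + 0 = 26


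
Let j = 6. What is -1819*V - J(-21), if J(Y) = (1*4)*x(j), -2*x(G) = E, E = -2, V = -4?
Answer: 7272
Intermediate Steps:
x(G) = 1 (x(G) = -1/2*(-2) = 1)
J(Y) = 4 (J(Y) = (1*4)*1 = 4*1 = 4)
-1819*V - J(-21) = -1819*(-4) - 1*4 = 7276 - 4 = 7272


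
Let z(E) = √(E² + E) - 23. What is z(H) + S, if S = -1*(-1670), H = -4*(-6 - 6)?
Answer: 1647 + 28*√3 ≈ 1695.5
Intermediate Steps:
H = 48 (H = -4*(-12) = 48)
z(E) = -23 + √(E + E²) (z(E) = √(E + E²) - 23 = -23 + √(E + E²))
S = 1670
z(H) + S = (-23 + √(48*(1 + 48))) + 1670 = (-23 + √(48*49)) + 1670 = (-23 + √2352) + 1670 = (-23 + 28*√3) + 1670 = 1647 + 28*√3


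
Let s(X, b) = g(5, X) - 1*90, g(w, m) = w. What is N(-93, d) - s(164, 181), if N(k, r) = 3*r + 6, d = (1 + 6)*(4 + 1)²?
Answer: 616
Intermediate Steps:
s(X, b) = -85 (s(X, b) = 5 - 1*90 = 5 - 90 = -85)
d = 175 (d = 7*5² = 7*25 = 175)
N(k, r) = 6 + 3*r
N(-93, d) - s(164, 181) = (6 + 3*175) - 1*(-85) = (6 + 525) + 85 = 531 + 85 = 616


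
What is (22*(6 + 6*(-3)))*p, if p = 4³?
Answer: -16896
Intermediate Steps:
p = 64
(22*(6 + 6*(-3)))*p = (22*(6 + 6*(-3)))*64 = (22*(6 - 18))*64 = (22*(-12))*64 = -264*64 = -16896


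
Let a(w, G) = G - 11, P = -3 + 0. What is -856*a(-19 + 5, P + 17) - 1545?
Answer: -4113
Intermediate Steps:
P = -3
a(w, G) = -11 + G
-856*a(-19 + 5, P + 17) - 1545 = -856*(-11 + (-3 + 17)) - 1545 = -856*(-11 + 14) - 1545 = -856*3 - 1545 = -2568 - 1545 = -4113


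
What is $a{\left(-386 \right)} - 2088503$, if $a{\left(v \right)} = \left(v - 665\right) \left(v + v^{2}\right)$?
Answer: $-158277613$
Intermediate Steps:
$a{\left(v \right)} = \left(-665 + v\right) \left(v + v^{2}\right)$
$a{\left(-386 \right)} - 2088503 = - 386 \left(-665 + \left(-386\right)^{2} - -256304\right) - 2088503 = - 386 \left(-665 + 148996 + 256304\right) - 2088503 = \left(-386\right) 404635 - 2088503 = -156189110 - 2088503 = -158277613$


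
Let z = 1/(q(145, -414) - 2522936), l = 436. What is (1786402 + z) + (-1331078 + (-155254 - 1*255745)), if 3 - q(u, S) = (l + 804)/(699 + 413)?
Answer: 15544238596511/350687842 ≈ 44325.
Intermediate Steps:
q(u, S) = 262/139 (q(u, S) = 3 - (436 + 804)/(699 + 413) = 3 - 1240/1112 = 3 - 1*155/139 = 3 - 155/139 = 262/139)
z = -139/350687842 (z = 1/(262/139 - 2522936) = 1/(-350687842/139) = -139/350687842 ≈ -3.9636e-7)
(1786402 + z) + (-1331078 + (-155254 - 1*255745)) = (1786402 - 139/350687842) + (-1331078 + (-155254 - 1*255745)) = 626469462324345/350687842 + (-1331078 + (-155254 - 255745)) = 626469462324345/350687842 + (-1331078 - 410999) = 626469462324345/350687842 - 1742077 = 15544238596511/350687842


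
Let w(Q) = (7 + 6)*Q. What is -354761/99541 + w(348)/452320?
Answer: -40003793009/11256096280 ≈ -3.5540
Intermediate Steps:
w(Q) = 13*Q
-354761/99541 + w(348)/452320 = -354761/99541 + (13*348)/452320 = -354761*1/99541 + 4524*(1/452320) = -354761/99541 + 1131/113080 = -40003793009/11256096280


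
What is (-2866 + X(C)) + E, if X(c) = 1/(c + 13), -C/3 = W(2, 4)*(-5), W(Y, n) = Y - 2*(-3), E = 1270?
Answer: -212267/133 ≈ -1596.0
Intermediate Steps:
W(Y, n) = 6 + Y (W(Y, n) = Y + 6 = 6 + Y)
C = 120 (C = -3*(6 + 2)*(-5) = -24*(-5) = -3*(-40) = 120)
X(c) = 1/(13 + c)
(-2866 + X(C)) + E = (-2866 + 1/(13 + 120)) + 1270 = (-2866 + 1/133) + 1270 = -381177/133 + 1270 = -212267/133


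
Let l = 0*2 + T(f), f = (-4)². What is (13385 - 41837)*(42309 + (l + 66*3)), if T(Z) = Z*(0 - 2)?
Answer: -1208498700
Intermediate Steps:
f = 16
T(Z) = -2*Z (T(Z) = Z*(-2) = -2*Z)
l = -32 (l = 0*2 - 2*16 = 0 - 32 = -32)
(13385 - 41837)*(42309 + (l + 66*3)) = (13385 - 41837)*(42309 + (-32 + 66*3)) = -28452*(42309 + (-32 + 198)) = -28452*(42309 + 166) = -28452*42475 = -1208498700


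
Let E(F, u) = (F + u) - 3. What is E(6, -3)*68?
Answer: 0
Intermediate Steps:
E(F, u) = -3 + F + u
E(6, -3)*68 = (-3 + 6 - 3)*68 = 0*68 = 0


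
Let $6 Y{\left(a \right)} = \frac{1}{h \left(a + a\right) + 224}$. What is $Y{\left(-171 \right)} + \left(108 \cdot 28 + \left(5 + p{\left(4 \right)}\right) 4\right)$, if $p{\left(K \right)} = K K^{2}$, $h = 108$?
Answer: $\frac{726897599}{220272} \approx 3300.0$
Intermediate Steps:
$p{\left(K \right)} = K^{3}$
$Y{\left(a \right)} = \frac{1}{6 \left(224 + 216 a\right)}$ ($Y{\left(a \right)} = \frac{1}{6 \left(108 \left(a + a\right) + 224\right)} = \frac{1}{6 \left(108 \cdot 2 a + 224\right)} = \frac{1}{6 \left(216 a + 224\right)} = \frac{1}{6 \left(224 + 216 a\right)}$)
$Y{\left(-171 \right)} + \left(108 \cdot 28 + \left(5 + p{\left(4 \right)}\right) 4\right) = \frac{1}{48 \left(28 + 27 \left(-171\right)\right)} + \left(108 \cdot 28 + \left(5 + 4^{3}\right) 4\right) = \frac{1}{48 \left(28 - 4617\right)} + \left(3024 + \left(5 + 64\right) 4\right) = \frac{1}{48 \left(-4589\right)} + \left(3024 + 69 \cdot 4\right) = \frac{1}{48} \left(- \frac{1}{4589}\right) + \left(3024 + 276\right) = - \frac{1}{220272} + 3300 = \frac{726897599}{220272}$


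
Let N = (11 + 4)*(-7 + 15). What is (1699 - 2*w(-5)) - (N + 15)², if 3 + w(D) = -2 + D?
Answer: -16506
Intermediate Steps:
N = 120 (N = 15*8 = 120)
w(D) = -5 + D (w(D) = -3 + (-2 + D) = -5 + D)
(1699 - 2*w(-5)) - (N + 15)² = (1699 - 2*(-5 - 5)) - (120 + 15)² = (1699 - 2*(-10)) - 1*135² = (1699 + 20) - 1*18225 = 1719 - 18225 = -16506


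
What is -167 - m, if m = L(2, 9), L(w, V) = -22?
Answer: -145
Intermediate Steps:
m = -22
-167 - m = -167 - 1*(-22) = -167 + 22 = -145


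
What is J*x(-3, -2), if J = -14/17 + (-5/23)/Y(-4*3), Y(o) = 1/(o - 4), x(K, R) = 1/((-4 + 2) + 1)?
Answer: -1038/391 ≈ -2.6547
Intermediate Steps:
x(K, R) = -1 (x(K, R) = 1/(-2 + 1) = 1/(-1) = -1)
Y(o) = 1/(-4 + o)
J = 1038/391 (J = -14/17 + (-5/23)/(1/(-4 - 4*3)) = -14*1/17 + (-5*1/23)/(1/(-4 - 12)) = -14/17 - 5/(23*(1/(-16))) = -14/17 - 5/(23*(-1/16)) = -14/17 - 5/23*(-16) = -14/17 + 80/23 = 1038/391 ≈ 2.6547)
J*x(-3, -2) = (1038/391)*(-1) = -1038/391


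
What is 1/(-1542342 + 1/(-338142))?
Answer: -338142/521530608565 ≈ -6.4836e-7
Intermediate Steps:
1/(-1542342 + 1/(-338142)) = 1/(-1542342 - 1/338142) = 1/(-521530608565/338142) = -338142/521530608565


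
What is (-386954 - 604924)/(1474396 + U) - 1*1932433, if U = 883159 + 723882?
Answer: -5954671538099/3081437 ≈ -1.9324e+6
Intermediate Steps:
U = 1607041
(-386954 - 604924)/(1474396 + U) - 1*1932433 = (-386954 - 604924)/(1474396 + 1607041) - 1*1932433 = -991878/3081437 - 1932433 = -5954671538099/3081437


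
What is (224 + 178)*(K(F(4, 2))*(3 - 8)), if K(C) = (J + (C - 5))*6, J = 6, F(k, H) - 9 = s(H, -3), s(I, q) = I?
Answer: -144720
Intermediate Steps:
F(k, H) = 9 + H
K(C) = 6 + 6*C (K(C) = (6 + (C - 5))*6 = (6 + (-5 + C))*6 = (1 + C)*6 = 6 + 6*C)
(224 + 178)*(K(F(4, 2))*(3 - 8)) = (224 + 178)*((6 + 6*(9 + 2))*(3 - 8)) = 402*((6 + 6*11)*(-5)) = 402*((6 + 66)*(-5)) = 402*(72*(-5)) = 402*(-360) = -144720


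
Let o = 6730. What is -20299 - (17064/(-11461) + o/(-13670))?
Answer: -317997189172/15667187 ≈ -20297.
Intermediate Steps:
-20299 - (17064/(-11461) + o/(-13670)) = -20299 - (17064/(-11461) + 6730/(-13670)) = -20299 - (17064*(-1/11461) + 6730*(-1/13670)) = -20299 - (-17064/11461 - 673/1367) = -20299 - 1*(-31039741/15667187) = -20299 + 31039741/15667187 = -317997189172/15667187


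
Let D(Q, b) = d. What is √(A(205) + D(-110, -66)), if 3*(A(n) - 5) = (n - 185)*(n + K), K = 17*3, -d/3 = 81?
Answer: √13218/3 ≈ 38.323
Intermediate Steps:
d = -243 (d = -3*81 = -243)
K = 51
D(Q, b) = -243
A(n) = 5 + (-185 + n)*(51 + n)/3 (A(n) = 5 + ((n - 185)*(n + 51))/3 = 5 + ((-185 + n)*(51 + n))/3 = 5 + (-185 + n)*(51 + n)/3)
√(A(205) + D(-110, -66)) = √((-3140 - 134/3*205 + (⅓)*205²) - 243) = √((-3140 - 27470/3 + (⅓)*42025) - 243) = √((-3140 - 27470/3 + 42025/3) - 243) = √(5135/3 - 243) = √(4406/3) = √13218/3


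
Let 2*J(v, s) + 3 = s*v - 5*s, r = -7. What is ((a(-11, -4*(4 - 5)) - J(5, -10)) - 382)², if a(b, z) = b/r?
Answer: 28143025/196 ≈ 1.4359e+5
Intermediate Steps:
a(b, z) = -b/7 (a(b, z) = b/(-7) = b*(-⅐) = -b/7)
J(v, s) = -3/2 - 5*s/2 + s*v/2 (J(v, s) = -3/2 + (s*v - 5*s)/2 = -3/2 + (-5*s + s*v)/2 = -3/2 + (-5*s/2 + s*v/2) = -3/2 - 5*s/2 + s*v/2)
((a(-11, -4*(4 - 5)) - J(5, -10)) - 382)² = ((-⅐*(-11) - (-3/2 - 5/2*(-10) + (½)*(-10)*5)) - 382)² = ((11/7 - (-3/2 + 25 - 25)) - 382)² = ((11/7 - 1*(-3/2)) - 382)² = ((11/7 + 3/2) - 382)² = (43/14 - 382)² = (-5305/14)² = 28143025/196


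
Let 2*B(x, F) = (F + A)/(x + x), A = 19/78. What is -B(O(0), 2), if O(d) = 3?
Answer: -175/936 ≈ -0.18697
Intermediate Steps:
A = 19/78 (A = 19*(1/78) = 19/78 ≈ 0.24359)
B(x, F) = (19/78 + F)/(4*x) (B(x, F) = ((F + 19/78)/(x + x))/2 = ((19/78 + F)/((2*x)))/2 = ((19/78 + F)*(1/(2*x)))/2 = ((19/78 + F)/(2*x))/2 = (19/78 + F)/(4*x))
-B(O(0), 2) = -(19 + 78*2)/(312*3) = -(19 + 156)/(312*3) = -175/(312*3) = -1*175/936 = -175/936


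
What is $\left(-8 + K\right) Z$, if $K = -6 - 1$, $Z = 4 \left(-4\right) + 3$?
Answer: $195$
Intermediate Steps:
$Z = -13$ ($Z = -16 + 3 = -13$)
$K = -7$
$\left(-8 + K\right) Z = \left(-8 - 7\right) \left(-13\right) = \left(-15\right) \left(-13\right) = 195$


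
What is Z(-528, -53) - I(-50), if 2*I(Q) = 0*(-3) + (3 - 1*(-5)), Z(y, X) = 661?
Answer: 657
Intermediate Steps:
I(Q) = 4 (I(Q) = (0*(-3) + (3 - 1*(-5)))/2 = (0 + (3 + 5))/2 = (0 + 8)/2 = (1/2)*8 = 4)
Z(-528, -53) - I(-50) = 661 - 1*4 = 661 - 4 = 657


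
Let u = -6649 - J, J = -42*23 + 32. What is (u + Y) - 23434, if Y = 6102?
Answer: -23047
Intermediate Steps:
J = -934 (J = -966 + 32 = -934)
u = -5715 (u = -6649 - 1*(-934) = -6649 + 934 = -5715)
(u + Y) - 23434 = (-5715 + 6102) - 23434 = 387 - 23434 = -23047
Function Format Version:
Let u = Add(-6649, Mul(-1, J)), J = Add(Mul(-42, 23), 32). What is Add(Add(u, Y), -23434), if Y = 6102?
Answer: -23047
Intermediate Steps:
J = -934 (J = Add(-966, 32) = -934)
u = -5715 (u = Add(-6649, Mul(-1, -934)) = Add(-6649, 934) = -5715)
Add(Add(u, Y), -23434) = Add(Add(-5715, 6102), -23434) = Add(387, -23434) = -23047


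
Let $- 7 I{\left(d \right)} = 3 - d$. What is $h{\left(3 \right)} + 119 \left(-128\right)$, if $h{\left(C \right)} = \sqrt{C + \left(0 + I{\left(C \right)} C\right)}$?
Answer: $-15232 + \sqrt{3} \approx -15230.0$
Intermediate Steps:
$I{\left(d \right)} = - \frac{3}{7} + \frac{d}{7}$ ($I{\left(d \right)} = - \frac{3 - d}{7} = - \frac{3}{7} + \frac{d}{7}$)
$h{\left(C \right)} = \sqrt{C + C \left(- \frac{3}{7} + \frac{C}{7}\right)}$ ($h{\left(C \right)} = \sqrt{C + \left(0 + \left(- \frac{3}{7} + \frac{C}{7}\right) C\right)} = \sqrt{C + \left(0 + C \left(- \frac{3}{7} + \frac{C}{7}\right)\right)} = \sqrt{C + C \left(- \frac{3}{7} + \frac{C}{7}\right)}$)
$h{\left(3 \right)} + 119 \left(-128\right) = \frac{\sqrt{7} \sqrt{3 \left(4 + 3\right)}}{7} + 119 \left(-128\right) = \frac{\sqrt{7} \sqrt{3 \cdot 7}}{7} - 15232 = \frac{\sqrt{7} \sqrt{21}}{7} - 15232 = \sqrt{3} - 15232 = -15232 + \sqrt{3}$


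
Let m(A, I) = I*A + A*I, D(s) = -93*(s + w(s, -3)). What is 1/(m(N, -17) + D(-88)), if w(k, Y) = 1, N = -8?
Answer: 1/8363 ≈ 0.00011957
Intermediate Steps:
D(s) = -93 - 93*s (D(s) = -93*(s + 1) = -93*(1 + s) = -93 - 93*s)
m(A, I) = 2*A*I (m(A, I) = A*I + A*I = 2*A*I)
1/(m(N, -17) + D(-88)) = 1/(2*(-8)*(-17) + (-93 - 93*(-88))) = 1/(272 + (-93 + 8184)) = 1/(272 + 8091) = 1/8363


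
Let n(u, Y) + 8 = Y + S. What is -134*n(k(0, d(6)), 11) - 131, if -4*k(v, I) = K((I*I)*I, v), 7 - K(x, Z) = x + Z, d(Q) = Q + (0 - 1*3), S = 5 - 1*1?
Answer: -1069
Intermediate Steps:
S = 4 (S = 5 - 1 = 4)
d(Q) = -3 + Q (d(Q) = Q + (0 - 3) = Q - 3 = -3 + Q)
K(x, Z) = 7 - Z - x (K(x, Z) = 7 - (x + Z) = 7 - (Z + x) = 7 + (-Z - x) = 7 - Z - x)
k(v, I) = -7/4 + v/4 + I**3/4 (k(v, I) = -(7 - v - I*I*I)/4 = -(7 - v - I**2*I)/4 = -(7 - v - I**3)/4 = -7/4 + v/4 + I**3/4)
n(u, Y) = -4 + Y (n(u, Y) = -8 + (Y + 4) = -8 + (4 + Y) = -4 + Y)
-134*n(k(0, d(6)), 11) - 131 = -134*(-4 + 11) - 131 = -134*7 - 131 = -938 - 131 = -1069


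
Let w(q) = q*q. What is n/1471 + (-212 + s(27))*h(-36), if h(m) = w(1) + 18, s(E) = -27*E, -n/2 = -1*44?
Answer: -26299921/1471 ≈ -17879.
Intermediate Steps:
n = 88 (n = -(-2)*44 = -2*(-44) = 88)
w(q) = q²
h(m) = 19 (h(m) = 1² + 18 = 1 + 18 = 19)
n/1471 + (-212 + s(27))*h(-36) = 88/1471 + (-212 - 27*27)*19 = 88*(1/1471) + (-212 - 729)*19 = 88/1471 - 941*19 = 88/1471 - 17879 = -26299921/1471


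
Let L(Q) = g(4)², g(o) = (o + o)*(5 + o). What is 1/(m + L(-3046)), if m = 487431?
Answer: 1/492615 ≈ 2.0300e-6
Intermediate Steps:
g(o) = 2*o*(5 + o) (g(o) = (2*o)*(5 + o) = 2*o*(5 + o))
L(Q) = 5184 (L(Q) = (2*4*(5 + 4))² = (2*4*9)² = 72² = 5184)
1/(m + L(-3046)) = 1/(487431 + 5184) = 1/492615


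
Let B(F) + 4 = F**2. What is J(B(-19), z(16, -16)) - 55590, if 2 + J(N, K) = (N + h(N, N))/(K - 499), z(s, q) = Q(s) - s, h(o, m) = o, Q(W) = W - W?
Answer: -28630594/515 ≈ -55593.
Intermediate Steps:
Q(W) = 0
z(s, q) = -s (z(s, q) = 0 - s = -s)
B(F) = -4 + F**2
J(N, K) = -2 + 2*N/(-499 + K) (J(N, K) = -2 + (N + N)/(K - 499) = -2 + (2*N)/(-499 + K) = -2 + 2*N/(-499 + K))
J(B(-19), z(16, -16)) - 55590 = 2*(499 + (-4 + (-19)**2) - (-1)*16)/(-499 - 1*16) - 55590 = 2*(499 + (-4 + 361) - 1*(-16))/(-499 - 16) - 55590 = 2*(499 + 357 + 16)/(-515) - 55590 = 2*(-1/515)*872 - 55590 = -1744/515 - 55590 = -28630594/515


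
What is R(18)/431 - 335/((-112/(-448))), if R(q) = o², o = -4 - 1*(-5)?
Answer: -577539/431 ≈ -1340.0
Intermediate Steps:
o = 1 (o = -4 + 5 = 1)
R(q) = 1 (R(q) = 1² = 1)
R(18)/431 - 335/((-112/(-448))) = 1/431 - 335/((-112/(-448))) = 1*(1/431) - 335/((-112*(-1/448))) = 1/431 - 335/¼ = 1/431 - 335*4 = 1/431 - 1340 = -577539/431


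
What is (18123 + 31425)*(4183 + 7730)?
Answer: 590265324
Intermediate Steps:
(18123 + 31425)*(4183 + 7730) = 49548*11913 = 590265324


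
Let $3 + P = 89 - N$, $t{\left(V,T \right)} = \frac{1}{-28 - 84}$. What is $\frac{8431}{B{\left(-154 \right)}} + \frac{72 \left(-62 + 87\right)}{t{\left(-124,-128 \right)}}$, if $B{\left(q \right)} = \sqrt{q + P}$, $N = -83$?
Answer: $-201600 + \frac{8431 \sqrt{15}}{15} \approx -1.9942 \cdot 10^{5}$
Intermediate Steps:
$t{\left(V,T \right)} = - \frac{1}{112}$ ($t{\left(V,T \right)} = \frac{1}{-112} = - \frac{1}{112}$)
$P = 169$ ($P = -3 + \left(89 - -83\right) = -3 + \left(89 + 83\right) = -3 + 172 = 169$)
$B{\left(q \right)} = \sqrt{169 + q}$ ($B{\left(q \right)} = \sqrt{q + 169} = \sqrt{169 + q}$)
$\frac{8431}{B{\left(-154 \right)}} + \frac{72 \left(-62 + 87\right)}{t{\left(-124,-128 \right)}} = \frac{8431}{\sqrt{169 - 154}} + \frac{72 \left(-62 + 87\right)}{- \frac{1}{112}} = \frac{8431}{\sqrt{15}} + 72 \cdot 25 \left(-112\right) = 8431 \frac{\sqrt{15}}{15} + 1800 \left(-112\right) = \frac{8431 \sqrt{15}}{15} - 201600 = -201600 + \frac{8431 \sqrt{15}}{15}$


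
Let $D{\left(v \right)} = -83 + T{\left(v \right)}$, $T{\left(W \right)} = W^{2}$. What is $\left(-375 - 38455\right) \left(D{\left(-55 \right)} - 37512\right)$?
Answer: $1342353100$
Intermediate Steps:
$D{\left(v \right)} = -83 + v^{2}$
$\left(-375 - 38455\right) \left(D{\left(-55 \right)} - 37512\right) = \left(-375 - 38455\right) \left(\left(-83 + \left(-55\right)^{2}\right) - 37512\right) = - 38830 \left(\left(-83 + 3025\right) - 37512\right) = - 38830 \left(2942 - 37512\right) = \left(-38830\right) \left(-34570\right) = 1342353100$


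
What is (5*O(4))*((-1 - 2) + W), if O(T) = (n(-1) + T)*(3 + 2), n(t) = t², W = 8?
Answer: 625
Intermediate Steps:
O(T) = 5 + 5*T (O(T) = ((-1)² + T)*(3 + 2) = (1 + T)*5 = 5 + 5*T)
(5*O(4))*((-1 - 2) + W) = (5*(5 + 5*4))*((-1 - 2) + 8) = (5*(5 + 20))*(-3 + 8) = (5*25)*5 = 125*5 = 625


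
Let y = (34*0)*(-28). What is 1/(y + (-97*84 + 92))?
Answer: -1/8056 ≈ -0.00012413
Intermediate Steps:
y = 0 (y = 0*(-28) = 0)
1/(y + (-97*84 + 92)) = 1/(0 + (-97*84 + 92)) = 1/(0 + (-8148 + 92)) = 1/(0 - 8056) = 1/(-8056) = -1/8056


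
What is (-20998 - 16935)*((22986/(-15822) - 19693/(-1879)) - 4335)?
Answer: 271029504842243/1651641 ≈ 1.6410e+8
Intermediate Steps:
(-20998 - 16935)*((22986/(-15822) - 19693/(-1879)) - 4335) = -37933*((22986*(-1/15822) - 19693*(-1/1879)) - 4335) = -37933*((-1277/879 + 19693/1879) - 4335) = -37933*(14910664/1651641 - 4335) = -37933*(-7144953071/1651641) = 271029504842243/1651641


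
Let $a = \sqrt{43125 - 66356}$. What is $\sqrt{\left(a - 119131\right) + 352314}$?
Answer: $\sqrt{233183 + i \sqrt{23231}} \approx 482.89 + 0.158 i$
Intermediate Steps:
$a = i \sqrt{23231}$ ($a = \sqrt{-23231} = i \sqrt{23231} \approx 152.42 i$)
$\sqrt{\left(a - 119131\right) + 352314} = \sqrt{\left(i \sqrt{23231} - 119131\right) + 352314} = \sqrt{\left(-119131 + i \sqrt{23231}\right) + 352314} = \sqrt{233183 + i \sqrt{23231}}$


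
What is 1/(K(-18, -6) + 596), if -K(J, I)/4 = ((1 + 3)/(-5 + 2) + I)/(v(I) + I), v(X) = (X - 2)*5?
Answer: 69/41080 ≈ 0.0016796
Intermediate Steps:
v(X) = -10 + 5*X (v(X) = (-2 + X)*5 = -10 + 5*X)
K(J, I) = -4*(-4/3 + I)/(-10 + 6*I) (K(J, I) = -4*((1 + 3)/(-5 + 2) + I)/((-10 + 5*I) + I) = -4*(4/(-3) + I)/(-10 + 6*I) = -4*(4*(-⅓) + I)/(-10 + 6*I) = -4*(-4/3 + I)/(-10 + 6*I))
1/(K(-18, -6) + 596) = 1/(2*(4 - 3*(-6))/(3*(-5 + 3*(-6))) + 596) = 1/(2*(4 + 18)/(3*(-5 - 18)) + 596) = 1/((⅔)*22/(-23) + 596) = 1/((⅔)*(-1/23)*22 + 596) = 1/(-44/69 + 596) = 1/(41080/69) = 69/41080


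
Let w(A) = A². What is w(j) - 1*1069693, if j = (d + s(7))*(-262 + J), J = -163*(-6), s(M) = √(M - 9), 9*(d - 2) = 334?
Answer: 63350433619/81 + 360909824*I*√2/9 ≈ 7.821e+8 + 5.6711e+7*I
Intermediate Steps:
d = 352/9 (d = 2 + (⅑)*334 = 2 + 334/9 = 352/9 ≈ 39.111)
s(M) = √(-9 + M)
J = 978
j = 252032/9 + 716*I*√2 (j = (352/9 + √(-9 + 7))*(-262 + 978) = (352/9 + √(-2))*716 = (352/9 + I*√2)*716 = 252032/9 + 716*I*√2 ≈ 28004.0 + 1012.6*I)
w(j) - 1*1069693 = (252032/9 + 716*I*√2)² - 1*1069693 = (252032/9 + 716*I*√2)² - 1069693 = -1069693 + (252032/9 + 716*I*√2)²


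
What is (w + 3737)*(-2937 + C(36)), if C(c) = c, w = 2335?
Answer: -17614872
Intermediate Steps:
(w + 3737)*(-2937 + C(36)) = (2335 + 3737)*(-2937 + 36) = 6072*(-2901) = -17614872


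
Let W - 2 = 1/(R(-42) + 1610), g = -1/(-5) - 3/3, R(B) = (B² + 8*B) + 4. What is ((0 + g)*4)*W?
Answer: -9736/1521 ≈ -6.4011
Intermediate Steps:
R(B) = 4 + B² + 8*B
g = -⅘ (g = -1*(-⅕) - 3*⅓ = ⅕ - 1 = -⅘ ≈ -0.80000)
W = 6085/3042 (W = 2 + 1/((4 + (-42)² + 8*(-42)) + 1610) = 2 + 1/((4 + 1764 - 336) + 1610) = 2 + 1/(1432 + 1610) = 2 + 1/3042 = 6085/3042 ≈ 2.0003)
((0 + g)*4)*W = ((0 - ⅘)*4)*(6085/3042) = -⅘*4*(6085/3042) = -16/5*6085/3042 = -9736/1521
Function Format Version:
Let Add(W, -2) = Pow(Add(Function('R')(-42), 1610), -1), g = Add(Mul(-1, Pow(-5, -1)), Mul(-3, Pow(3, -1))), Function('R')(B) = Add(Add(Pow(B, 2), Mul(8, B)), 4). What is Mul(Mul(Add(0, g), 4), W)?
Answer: Rational(-9736, 1521) ≈ -6.4011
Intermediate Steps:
Function('R')(B) = Add(4, Pow(B, 2), Mul(8, B))
g = Rational(-4, 5) (g = Add(Mul(-1, Rational(-1, 5)), Mul(-3, Rational(1, 3))) = Add(Rational(1, 5), -1) = Rational(-4, 5) ≈ -0.80000)
W = Rational(6085, 3042) (W = Add(2, Pow(Add(Add(4, Pow(-42, 2), Mul(8, -42)), 1610), -1)) = Add(2, Pow(Add(Add(4, 1764, -336), 1610), -1)) = Add(2, Pow(Add(1432, 1610), -1)) = Add(2, Pow(3042, -1)) = Add(2, Rational(1, 3042)) = Rational(6085, 3042) ≈ 2.0003)
Mul(Mul(Add(0, g), 4), W) = Mul(Mul(Add(0, Rational(-4, 5)), 4), Rational(6085, 3042)) = Mul(Mul(Rational(-4, 5), 4), Rational(6085, 3042)) = Mul(Rational(-16, 5), Rational(6085, 3042)) = Rational(-9736, 1521)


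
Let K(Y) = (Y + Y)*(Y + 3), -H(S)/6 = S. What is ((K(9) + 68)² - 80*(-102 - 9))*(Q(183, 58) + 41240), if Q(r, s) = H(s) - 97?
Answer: 3652621120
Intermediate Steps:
H(S) = -6*S
K(Y) = 2*Y*(3 + Y) (K(Y) = (2*Y)*(3 + Y) = 2*Y*(3 + Y))
Q(r, s) = -97 - 6*s (Q(r, s) = -6*s - 97 = -97 - 6*s)
((K(9) + 68)² - 80*(-102 - 9))*(Q(183, 58) + 41240) = ((2*9*(3 + 9) + 68)² - 80*(-102 - 9))*((-97 - 6*58) + 41240) = ((2*9*12 + 68)² - 80*(-111))*((-97 - 348) + 41240) = ((216 + 68)² + 8880)*(-445 + 41240) = (284² + 8880)*40795 = (80656 + 8880)*40795 = 89536*40795 = 3652621120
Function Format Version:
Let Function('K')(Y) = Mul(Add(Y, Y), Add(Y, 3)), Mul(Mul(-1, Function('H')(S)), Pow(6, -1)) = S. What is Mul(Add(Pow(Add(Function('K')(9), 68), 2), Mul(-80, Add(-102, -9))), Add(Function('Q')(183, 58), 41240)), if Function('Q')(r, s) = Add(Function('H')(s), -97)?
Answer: 3652621120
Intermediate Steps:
Function('H')(S) = Mul(-6, S)
Function('K')(Y) = Mul(2, Y, Add(3, Y)) (Function('K')(Y) = Mul(Mul(2, Y), Add(3, Y)) = Mul(2, Y, Add(3, Y)))
Function('Q')(r, s) = Add(-97, Mul(-6, s)) (Function('Q')(r, s) = Add(Mul(-6, s), -97) = Add(-97, Mul(-6, s)))
Mul(Add(Pow(Add(Function('K')(9), 68), 2), Mul(-80, Add(-102, -9))), Add(Function('Q')(183, 58), 41240)) = Mul(Add(Pow(Add(Mul(2, 9, Add(3, 9)), 68), 2), Mul(-80, Add(-102, -9))), Add(Add(-97, Mul(-6, 58)), 41240)) = Mul(Add(Pow(Add(Mul(2, 9, 12), 68), 2), Mul(-80, -111)), Add(Add(-97, -348), 41240)) = Mul(Add(Pow(Add(216, 68), 2), 8880), Add(-445, 41240)) = Mul(Add(Pow(284, 2), 8880), 40795) = Mul(Add(80656, 8880), 40795) = Mul(89536, 40795) = 3652621120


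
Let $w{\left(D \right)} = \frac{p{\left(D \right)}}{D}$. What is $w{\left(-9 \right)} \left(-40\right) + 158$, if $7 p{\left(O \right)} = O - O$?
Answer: $158$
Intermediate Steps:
$p{\left(O \right)} = 0$ ($p{\left(O \right)} = \frac{O - O}{7} = \frac{1}{7} \cdot 0 = 0$)
$w{\left(D \right)} = 0$ ($w{\left(D \right)} = \frac{0}{D} = 0$)
$w{\left(-9 \right)} \left(-40\right) + 158 = 0 \left(-40\right) + 158 = 0 + 158 = 158$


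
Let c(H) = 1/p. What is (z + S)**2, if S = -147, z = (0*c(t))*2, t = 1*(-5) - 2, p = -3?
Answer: 21609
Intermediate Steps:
t = -7 (t = -5 - 2 = -7)
c(H) = -1/3 (c(H) = 1/(-3) = -1/3)
z = 0 (z = (0*(-1/3))*2 = 0*2 = 0)
(z + S)**2 = (0 - 147)**2 = (-147)**2 = 21609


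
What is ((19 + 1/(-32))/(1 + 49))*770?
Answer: 46739/160 ≈ 292.12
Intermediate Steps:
((19 + 1/(-32))/(1 + 49))*770 = ((19 - 1/32)/50)*770 = ((607/32)*(1/50))*770 = (607/1600)*770 = 46739/160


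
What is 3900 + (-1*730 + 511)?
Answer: 3681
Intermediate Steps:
3900 + (-1*730 + 511) = 3900 + (-730 + 511) = 3900 - 219 = 3681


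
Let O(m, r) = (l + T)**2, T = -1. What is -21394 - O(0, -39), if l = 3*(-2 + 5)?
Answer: -21458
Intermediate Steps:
l = 9 (l = 3*3 = 9)
O(m, r) = 64 (O(m, r) = (9 - 1)**2 = 8**2 = 64)
-21394 - O(0, -39) = -21394 - 1*64 = -21394 - 64 = -21458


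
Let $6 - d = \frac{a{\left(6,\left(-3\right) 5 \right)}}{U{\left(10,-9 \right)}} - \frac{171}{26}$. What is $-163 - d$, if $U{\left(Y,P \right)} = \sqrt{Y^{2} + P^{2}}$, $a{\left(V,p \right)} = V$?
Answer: $- \frac{4565}{26} + \frac{6 \sqrt{181}}{181} \approx -175.13$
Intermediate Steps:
$U{\left(Y,P \right)} = \sqrt{P^{2} + Y^{2}}$
$d = \frac{327}{26} - \frac{6 \sqrt{181}}{181}$ ($d = 6 - \left(\frac{6}{\sqrt{\left(-9\right)^{2} + 10^{2}}} - \frac{171}{26}\right) = 6 - \left(\frac{6}{\sqrt{81 + 100}} - \frac{171}{26}\right) = 6 - \left(\frac{6}{\sqrt{181}} - \frac{171}{26}\right) = 6 - \left(6 \frac{\sqrt{181}}{181} - \frac{171}{26}\right) = 6 - \left(\frac{6 \sqrt{181}}{181} - \frac{171}{26}\right) = 6 - \left(- \frac{171}{26} + \frac{6 \sqrt{181}}{181}\right) = 6 + \left(\frac{171}{26} - \frac{6 \sqrt{181}}{181}\right) = \frac{327}{26} - \frac{6 \sqrt{181}}{181} \approx 12.131$)
$-163 - d = -163 - \left(\frac{327}{26} - \frac{6 \sqrt{181}}{181}\right) = - \frac{4565}{26} + \frac{6 \sqrt{181}}{181}$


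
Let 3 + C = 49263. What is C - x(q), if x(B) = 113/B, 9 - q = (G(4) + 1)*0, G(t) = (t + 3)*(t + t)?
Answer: 443227/9 ≈ 49247.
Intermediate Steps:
G(t) = 2*t*(3 + t) (G(t) = (3 + t)*(2*t) = 2*t*(3 + t))
C = 49260 (C = -3 + 49263 = 49260)
q = 9 (q = 9 - (2*4*(3 + 4) + 1)*0 = 9 - (2*4*7 + 1)*0 = 9 - (56 + 1)*0 = 9 - 57*0 = 9 - 1*0 = 9 + 0 = 9)
C - x(q) = 49260 - 113/9 = 443227/9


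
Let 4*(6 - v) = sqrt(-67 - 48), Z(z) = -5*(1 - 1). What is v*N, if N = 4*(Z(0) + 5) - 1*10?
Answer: 60 - 5*I*sqrt(115)/2 ≈ 60.0 - 26.81*I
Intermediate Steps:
Z(z) = 0 (Z(z) = -5*0 = 0)
v = 6 - I*sqrt(115)/4 (v = 6 - sqrt(-67 - 48)/4 = 6 - I*sqrt(115)/4 ≈ 6.0 - 2.681*I)
N = 10 (N = 4*(0 + 5) - 1*10 = 4*5 - 10 = 20 - 10 = 10)
v*N = (6 - I*sqrt(115)/4)*10 = 60 - 5*I*sqrt(115)/2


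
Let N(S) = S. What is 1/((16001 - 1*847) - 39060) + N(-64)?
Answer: -1529985/23906 ≈ -64.000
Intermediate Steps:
1/((16001 - 1*847) - 39060) + N(-64) = 1/((16001 - 1*847) - 39060) - 64 = 1/((16001 - 847) - 39060) - 64 = 1/(15154 - 39060) - 64 = 1/(-23906) - 64 = -1/23906 - 64 = -1529985/23906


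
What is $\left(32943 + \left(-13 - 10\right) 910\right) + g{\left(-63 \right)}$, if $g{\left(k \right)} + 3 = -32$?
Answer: $11978$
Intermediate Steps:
$g{\left(k \right)} = -35$ ($g{\left(k \right)} = -3 - 32 = -35$)
$\left(32943 + \left(-13 - 10\right) 910\right) + g{\left(-63 \right)} = \left(32943 + \left(-13 - 10\right) 910\right) - 35 = \left(32943 - 20930\right) - 35 = 12013 - 35 = 11978$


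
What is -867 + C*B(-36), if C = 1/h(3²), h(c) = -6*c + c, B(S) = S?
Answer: -4331/5 ≈ -866.20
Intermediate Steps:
h(c) = -5*c
C = -1/45 (C = 1/(-5*3²) = 1/(-5*9) = 1/(-45) = -1/45 ≈ -0.022222)
-867 + C*B(-36) = -867 - 1/45*(-36) = -867 + ⅘ = -4331/5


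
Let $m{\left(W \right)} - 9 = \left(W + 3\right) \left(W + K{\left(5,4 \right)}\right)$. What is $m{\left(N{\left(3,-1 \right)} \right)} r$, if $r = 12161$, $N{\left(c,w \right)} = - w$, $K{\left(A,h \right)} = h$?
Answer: $352669$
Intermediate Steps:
$m{\left(W \right)} = 9 + \left(3 + W\right) \left(4 + W\right)$ ($m{\left(W \right)} = 9 + \left(W + 3\right) \left(W + 4\right) = 9 + \left(3 + W\right) \left(4 + W\right)$)
$m{\left(N{\left(3,-1 \right)} \right)} r = \left(21 + \left(\left(-1\right) \left(-1\right)\right)^{2} + 7 \left(\left(-1\right) \left(-1\right)\right)\right) 12161 = \left(21 + 1^{2} + 7 \cdot 1\right) 12161 = \left(21 + 1 + 7\right) 12161 = 29 \cdot 12161 = 352669$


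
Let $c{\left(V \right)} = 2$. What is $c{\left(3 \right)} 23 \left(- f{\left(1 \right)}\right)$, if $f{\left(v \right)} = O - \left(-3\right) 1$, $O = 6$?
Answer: $-414$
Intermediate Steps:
$f{\left(v \right)} = 9$ ($f{\left(v \right)} = 6 - \left(-3\right) 1 = 6 - -3 = 6 + 3 = 9$)
$c{\left(3 \right)} 23 \left(- f{\left(1 \right)}\right) = 2 \cdot 23 \left(\left(-1\right) 9\right) = 46 \left(-9\right) = -414$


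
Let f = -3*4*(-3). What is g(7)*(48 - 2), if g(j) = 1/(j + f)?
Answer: 46/43 ≈ 1.0698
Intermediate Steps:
f = 36 (f = -12*(-3) = 36)
g(j) = 1/(36 + j) (g(j) = 1/(j + 36) = 1/(36 + j))
g(7)*(48 - 2) = (48 - 2)/(36 + 7) = 46/43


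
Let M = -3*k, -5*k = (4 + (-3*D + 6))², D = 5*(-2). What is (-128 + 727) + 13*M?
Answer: 13079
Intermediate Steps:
D = -10
k = -320 (k = -(4 + (-3*(-10) + 6))²/5 = -(4 + (30 + 6))²/5 = -(4 + 36)²/5 = -⅕*40² = -⅕*1600 = -320)
M = 960 (M = -3*(-320) = 960)
(-128 + 727) + 13*M = (-128 + 727) + 13*960 = 599 + 12480 = 13079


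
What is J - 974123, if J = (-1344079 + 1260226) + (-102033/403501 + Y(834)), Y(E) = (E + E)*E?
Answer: 134420607103/403501 ≈ 3.3314e+5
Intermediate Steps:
Y(E) = 2*E² (Y(E) = (2*E)*E = 2*E²)
J = 527480211726/403501 (J = (-1344079 + 1260226) + (-102033/403501 + 2*834²) = -83853 + (-102033*1/403501 + 2*695556) = -83853 + (-102033/403501 + 1391112) = -83853 + 561314981079/403501 = 527480211726/403501 ≈ 1.3073e+6)
J - 974123 = 527480211726/403501 - 974123 = 134420607103/403501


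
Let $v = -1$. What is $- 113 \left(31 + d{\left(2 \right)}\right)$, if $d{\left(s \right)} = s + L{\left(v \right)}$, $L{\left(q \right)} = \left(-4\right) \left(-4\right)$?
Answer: $-5537$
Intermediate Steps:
$L{\left(q \right)} = 16$
$d{\left(s \right)} = 16 + s$ ($d{\left(s \right)} = s + 16 = 16 + s$)
$- 113 \left(31 + d{\left(2 \right)}\right) = - 113 \left(31 + \left(16 + 2\right)\right) = - 113 \left(31 + 18\right) = \left(-113\right) 49 = -5537$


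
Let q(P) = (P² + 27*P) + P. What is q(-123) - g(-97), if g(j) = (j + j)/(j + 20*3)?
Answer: 432151/37 ≈ 11680.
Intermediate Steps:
g(j) = 2*j/(60 + j) (g(j) = (2*j)/(j + 60) = (2*j)/(60 + j) = 2*j/(60 + j))
q(P) = P² + 28*P
q(-123) - g(-97) = -123*(28 - 123) - 2*(-97)/(60 - 97) = -123*(-95) - 2*(-97)/(-37) = 11685 - 2*(-97)*(-1)/37 = 11685 - 1*194/37 = 11685 - 194/37 = 432151/37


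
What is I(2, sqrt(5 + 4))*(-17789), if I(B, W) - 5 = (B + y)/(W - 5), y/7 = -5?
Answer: -764927/2 ≈ -3.8246e+5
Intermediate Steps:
y = -35 (y = 7*(-5) = -35)
I(B, W) = 5 + (-35 + B)/(-5 + W) (I(B, W) = 5 + (B - 35)/(W - 5) = 5 + (-35 + B)/(-5 + W))
I(2, sqrt(5 + 4))*(-17789) = ((-60 + 2 + 5*sqrt(5 + 4))/(-5 + sqrt(5 + 4)))*(-17789) = ((-60 + 2 + 5*sqrt(9))/(-5 + sqrt(9)))*(-17789) = ((-60 + 2 + 5*3)/(-5 + 3))*(-17789) = ((-60 + 2 + 15)/(-2))*(-17789) = -1/2*(-43)*(-17789) = (43/2)*(-17789) = -764927/2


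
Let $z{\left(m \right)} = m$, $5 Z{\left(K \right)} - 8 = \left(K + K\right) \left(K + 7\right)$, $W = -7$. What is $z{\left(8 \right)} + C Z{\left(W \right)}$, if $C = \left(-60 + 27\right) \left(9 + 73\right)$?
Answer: $- \frac{21608}{5} \approx -4321.6$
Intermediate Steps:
$C = -2706$ ($C = \left(-33\right) 82 = -2706$)
$Z{\left(K \right)} = \frac{8}{5} + \frac{2 K \left(7 + K\right)}{5}$ ($Z{\left(K \right)} = \frac{8}{5} + \frac{\left(K + K\right) \left(K + 7\right)}{5} = \frac{8}{5} + \frac{2 K \left(7 + K\right)}{5}$)
$z{\left(8 \right)} + C Z{\left(W \right)} = 8 - 2706 \left(\frac{8}{5} + \frac{2 \left(-7\right)^{2}}{5} + \frac{14}{5} \left(-7\right)\right) = 8 - 2706 \left(\frac{8}{5} + \frac{2}{5} \cdot 49 - \frac{98}{5}\right) = 8 - 2706 \left(\frac{8}{5} + \frac{98}{5} - \frac{98}{5}\right) = 8 - \frac{21648}{5} = - \frac{21608}{5}$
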